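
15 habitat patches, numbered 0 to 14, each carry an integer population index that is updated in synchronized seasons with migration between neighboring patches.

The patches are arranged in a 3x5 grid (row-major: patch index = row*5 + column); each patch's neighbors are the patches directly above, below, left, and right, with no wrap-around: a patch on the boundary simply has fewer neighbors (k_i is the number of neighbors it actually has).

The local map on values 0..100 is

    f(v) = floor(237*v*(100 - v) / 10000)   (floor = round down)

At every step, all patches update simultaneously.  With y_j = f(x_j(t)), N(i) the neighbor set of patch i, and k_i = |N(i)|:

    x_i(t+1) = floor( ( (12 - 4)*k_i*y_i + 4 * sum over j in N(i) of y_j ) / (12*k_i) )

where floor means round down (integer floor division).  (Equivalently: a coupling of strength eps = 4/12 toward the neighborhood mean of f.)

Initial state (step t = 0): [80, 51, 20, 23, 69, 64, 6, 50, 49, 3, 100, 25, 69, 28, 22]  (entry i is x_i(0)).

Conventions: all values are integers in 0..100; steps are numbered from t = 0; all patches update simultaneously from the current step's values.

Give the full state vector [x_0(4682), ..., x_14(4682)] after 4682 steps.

Simulating step by step:
t=0: [80, 51, 20, 23, 69, 64, 6, 50, 49, 3, 100, 25, 69, 28, 22]
t=1: [43, 49, 42, 43, 41, 41, 26, 52, 52, 20, 16, 36, 50, 47, 35]
t=2: [58, 57, 57, 57, 53, 52, 49, 57, 57, 43, 39, 51, 58, 58, 51]
t=3: [57, 58, 58, 58, 58, 58, 58, 58, 57, 58, 57, 58, 57, 57, 58]
t=4: [57, 57, 57, 57, 57, 57, 57, 57, 57, 57, 57, 57, 57, 57, 57]
t=5: [58, 58, 58, 58, 58, 58, 58, 58, 58, 58, 58, 58, 58, 58, 58]
t=6: [57, 57, 57, 57, 57, 57, 57, 57, 57, 57, 57, 57, 57, 57, 57]

Answer: [57, 57, 57, 57, 57, 57, 57, 57, 57, 57, 57, 57, 57, 57, 57]
Key observation: The state at step 4, [57, 57, 57, 57, 57, 57, 57, 57, 57, 57, 57, 57, 57, 57, 57], reappears at step 6: the system is in a cycle of period 2 from step 4 on.  Therefore the state at step 4682 equals the state at step 4 + ((4682 - 4) mod 2) = 4, which is [57, 57, 57, 57, 57, 57, 57, 57, 57, 57, 57, 57, 57, 57, 57].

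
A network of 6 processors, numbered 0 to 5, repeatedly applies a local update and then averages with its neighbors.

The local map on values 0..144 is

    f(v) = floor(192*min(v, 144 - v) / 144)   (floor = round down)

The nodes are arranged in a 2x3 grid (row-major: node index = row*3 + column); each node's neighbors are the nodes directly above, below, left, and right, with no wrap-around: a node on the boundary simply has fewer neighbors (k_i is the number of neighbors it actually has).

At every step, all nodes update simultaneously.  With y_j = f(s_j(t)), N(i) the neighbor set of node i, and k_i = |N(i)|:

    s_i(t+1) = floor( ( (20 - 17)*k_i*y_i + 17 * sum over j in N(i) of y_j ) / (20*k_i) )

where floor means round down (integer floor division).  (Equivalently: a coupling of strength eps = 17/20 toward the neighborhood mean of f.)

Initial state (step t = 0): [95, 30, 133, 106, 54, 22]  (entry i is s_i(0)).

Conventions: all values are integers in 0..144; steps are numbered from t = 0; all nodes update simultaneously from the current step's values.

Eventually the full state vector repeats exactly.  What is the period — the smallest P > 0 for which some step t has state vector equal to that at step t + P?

Answer: 10
Key observation: The state at step 25, [68, 68, 68, 68, 68, 68], reappears at step 35 — and no state repeats earlier — so the cycle the system enters has period 10.

Derivation:
t=0: [95, 30, 133, 106, 54, 22]
t=1: [48, 48, 31, 65, 44, 40]
t=2: [73, 55, 55, 64, 66, 50]
t=3: [81, 83, 70, 90, 76, 78]
t=4: [77, 87, 85, 84, 81, 90]
t=5: [79, 82, 74, 85, 77, 79]
t=6: [80, 88, 85, 86, 83, 90]
t=7: [76, 80, 73, 82, 75, 78]
t=8: [84, 90, 87, 89, 86, 92]
t=9: [73, 76, 71, 77, 72, 75]
t=10: [90, 93, 91, 94, 91, 94]
t=11: [67, 70, 67, 70, 67, 69]
t=12: [92, 89, 91, 89, 92, 89]
t=13: [72, 69, 72, 69, 72, 70]
t=14: [92, 95, 93, 95, 92, 95]
t=15: [65, 68, 65, 68, 65, 67]
t=16: [89, 86, 88, 86, 89, 86]
t=17: [76, 73, 76, 73, 76, 74]
t=18: [93, 90, 92, 90, 93, 90]
t=19: [71, 68, 71, 68, 71, 69]
t=20: [90, 93, 91, 93, 91, 93]
t=21: [68, 70, 68, 70, 68, 69]
t=22: [92, 90, 92, 90, 92, 90]
t=23: [71, 69, 71, 69, 71, 69]
t=24: [92, 93, 92, 93, 92, 93]
t=25: [68, 68, 68, 68, 68, 68]
t=26: [90, 90, 90, 90, 90, 90]
t=27: [72, 72, 72, 72, 72, 72]
t=28: [96, 96, 96, 96, 96, 96]
t=29: [64, 64, 64, 64, 64, 64]
t=30: [85, 85, 85, 85, 85, 85]
t=31: [78, 78, 78, 78, 78, 78]
t=32: [88, 88, 88, 88, 88, 88]
t=33: [74, 74, 74, 74, 74, 74]
t=34: [93, 93, 93, 93, 93, 93]
t=35: [68, 68, 68, 68, 68, 68]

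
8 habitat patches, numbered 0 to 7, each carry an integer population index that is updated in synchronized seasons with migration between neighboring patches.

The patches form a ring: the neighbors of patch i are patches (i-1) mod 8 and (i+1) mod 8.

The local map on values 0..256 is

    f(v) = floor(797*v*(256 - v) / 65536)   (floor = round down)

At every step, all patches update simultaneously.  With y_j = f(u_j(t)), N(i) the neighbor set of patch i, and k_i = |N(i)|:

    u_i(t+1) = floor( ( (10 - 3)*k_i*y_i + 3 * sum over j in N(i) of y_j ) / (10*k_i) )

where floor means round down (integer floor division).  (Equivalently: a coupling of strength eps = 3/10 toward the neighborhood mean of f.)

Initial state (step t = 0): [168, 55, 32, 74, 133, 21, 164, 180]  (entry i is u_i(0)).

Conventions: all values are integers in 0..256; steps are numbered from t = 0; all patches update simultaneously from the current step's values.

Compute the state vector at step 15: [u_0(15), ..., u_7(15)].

Simulating step by step:
t=0: [168, 55, 32, 74, 133, 21, 164, 180]
t=1: [170, 133, 105, 156, 172, 99, 162, 170]
t=2: [180, 193, 192, 187, 179, 186, 184, 178]
t=3: [163, 150, 149, 156, 164, 159, 161, 166]
t=4: [184, 191, 192, 188, 184, 186, 185, 182]
t=5: [159, 151, 150, 155, 159, 158, 159, 162]
t=6: [187, 191, 192, 190, 187, 187, 186, 185]
t=7: [155, 150, 149, 152, 155, 156, 157, 158]
t=8: [190, 192, 192, 191, 190, 189, 188, 188]
t=9: [152, 149, 149, 150, 151, 153, 154, 154]
t=10: [192, 192, 193, 192, 192, 191, 191, 191]
t=11: [149, 148, 147, 148, 149, 149, 150, 149]
t=12: [193, 193, 194, 193, 193, 193, 193, 193]
t=13: [147, 146, 146, 146, 147, 147, 147, 147]
t=14: [194, 194, 195, 194, 194, 194, 194, 194]
t=15: [146, 145, 144, 145, 146, 146, 146, 146]

Answer: [146, 145, 144, 145, 146, 146, 146, 146]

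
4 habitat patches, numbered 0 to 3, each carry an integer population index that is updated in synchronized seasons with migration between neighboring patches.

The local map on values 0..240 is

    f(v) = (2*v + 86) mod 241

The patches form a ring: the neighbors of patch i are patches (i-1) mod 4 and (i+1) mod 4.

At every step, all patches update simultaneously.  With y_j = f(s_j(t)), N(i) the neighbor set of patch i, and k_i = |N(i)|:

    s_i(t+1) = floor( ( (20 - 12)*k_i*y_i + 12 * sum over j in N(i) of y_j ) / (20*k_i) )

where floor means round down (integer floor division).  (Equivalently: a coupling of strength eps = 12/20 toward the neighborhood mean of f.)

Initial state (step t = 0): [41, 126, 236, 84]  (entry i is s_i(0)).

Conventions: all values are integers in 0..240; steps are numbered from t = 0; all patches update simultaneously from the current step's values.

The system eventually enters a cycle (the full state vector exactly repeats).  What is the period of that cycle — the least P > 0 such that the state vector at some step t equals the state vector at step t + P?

Answer: 24
Key observation: The state at step 38, [14, 11, 11, 14], reappears at step 62 — and no state repeats earlier — so the cycle the system enters has period 24.

Derivation:
t=0: [41, 126, 236, 84]
t=1: [100, 112, 63, 78]
t=2: [39, 104, 105, 77]
t=3: [153, 86, 109, 161]
t=4: [115, 71, 80, 131]
t=5: [130, 115, 102, 66]
t=6: [129, 76, 107, 133]
t=7: [145, 143, 128, 93]
t=8: [102, 123, 89, 83]
t=9: [50, 58, 39, 26]
t=10: [176, 185, 167, 160]
t=11: [192, 198, 185, 178]
t=12: [151, 133, 146, 213]
t=13: [101, 129, 97, 97]
t=14: [61, 67, 58, 41]
t=15: [199, 211, 197, 190]
t=16: [76, 82, 170, 162]
t=17: [148, 130, 127, 194]
t=18: [157, 114, 141, 165]
t=19: [138, 115, 125, 155]
t=20: [117, 94, 107, 126]
t=21: [70, 54, 62, 80]
t=22: [150, 208, 143, 132]
t=23: [96, 90, 91, 126]
t=24: [51, 29, 47, 58]
t=25: [179, 168, 175, 191]
t=26: [203, 191, 200, 210]
t=27: [79, 95, 76, 13]
t=28: [45, 86, 139, 117]
t=29: [99, 96, 78, 121]
t=30: [54, 28, 37, 48]
t=31: [174, 163, 161, 179]
t=32: [189, 176, 179, 189]
t=33: [215, 206, 207, 217]
t=34: [29, 22, 23, 30]
t=35: [140, 134, 135, 141]
t=36: [122, 117, 118, 122]
t=37: [86, 82, 82, 86]
t=38: [14, 11, 11, 14]
t=39: [112, 109, 109, 112]
t=40: [67, 64, 64, 67]
t=41: [218, 215, 215, 218]
t=42: [38, 35, 35, 38]
t=43: [160, 157, 157, 160]
t=44: [163, 160, 160, 163]
t=45: [169, 166, 166, 169]
t=46: [181, 178, 178, 181]
t=47: [205, 202, 202, 205]
t=48: [12, 9, 9, 12]
t=49: [108, 105, 105, 108]
t=50: [59, 56, 56, 59]
t=51: [202, 199, 199, 202]
t=52: [6, 3, 3, 6]
t=53: [96, 93, 93, 96]
t=54: [35, 32, 32, 35]
t=55: [154, 151, 151, 154]
t=56: [151, 148, 148, 151]
t=57: [145, 142, 142, 145]
t=58: [133, 130, 130, 133]
t=59: [109, 106, 106, 109]
t=60: [61, 58, 58, 61]
t=61: [206, 203, 203, 206]
t=62: [14, 11, 11, 14]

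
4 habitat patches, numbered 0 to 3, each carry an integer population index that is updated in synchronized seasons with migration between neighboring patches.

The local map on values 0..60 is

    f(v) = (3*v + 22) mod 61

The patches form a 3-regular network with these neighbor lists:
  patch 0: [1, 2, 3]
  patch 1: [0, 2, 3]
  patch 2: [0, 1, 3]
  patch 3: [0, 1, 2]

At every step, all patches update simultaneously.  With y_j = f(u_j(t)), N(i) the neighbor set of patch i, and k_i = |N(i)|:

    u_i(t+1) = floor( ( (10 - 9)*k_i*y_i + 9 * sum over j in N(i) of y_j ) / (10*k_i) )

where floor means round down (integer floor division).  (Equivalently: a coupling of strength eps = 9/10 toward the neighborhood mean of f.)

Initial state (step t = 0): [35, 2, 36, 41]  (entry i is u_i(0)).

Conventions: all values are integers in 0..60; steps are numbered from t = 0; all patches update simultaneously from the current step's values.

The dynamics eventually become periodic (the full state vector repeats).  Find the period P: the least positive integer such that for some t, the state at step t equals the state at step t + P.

Simulating step by step:
t=0: [35, 2, 36, 41]
t=1: [18, 13, 17, 14]
t=2: [6, 9, 6, 8]
t=3: [44, 42, 44, 43]
t=4: [29, 30, 29, 29]
t=5: [48, 48, 48, 48]
t=6: [44, 44, 44, 44]
t=7: [32, 32, 32, 32]
t=8: [57, 57, 57, 57]
t=9: [10, 10, 10, 10]
t=10: [52, 52, 52, 52]
t=11: [56, 56, 56, 56]
t=12: [7, 7, 7, 7]
t=13: [43, 43, 43, 43]
t=14: [29, 29, 29, 29]
t=15: [48, 48, 48, 48]

Answer: 10
Key observation: The state at step 5, [48, 48, 48, 48], reappears at step 15 — and no state repeats earlier — so the cycle the system enters has period 10.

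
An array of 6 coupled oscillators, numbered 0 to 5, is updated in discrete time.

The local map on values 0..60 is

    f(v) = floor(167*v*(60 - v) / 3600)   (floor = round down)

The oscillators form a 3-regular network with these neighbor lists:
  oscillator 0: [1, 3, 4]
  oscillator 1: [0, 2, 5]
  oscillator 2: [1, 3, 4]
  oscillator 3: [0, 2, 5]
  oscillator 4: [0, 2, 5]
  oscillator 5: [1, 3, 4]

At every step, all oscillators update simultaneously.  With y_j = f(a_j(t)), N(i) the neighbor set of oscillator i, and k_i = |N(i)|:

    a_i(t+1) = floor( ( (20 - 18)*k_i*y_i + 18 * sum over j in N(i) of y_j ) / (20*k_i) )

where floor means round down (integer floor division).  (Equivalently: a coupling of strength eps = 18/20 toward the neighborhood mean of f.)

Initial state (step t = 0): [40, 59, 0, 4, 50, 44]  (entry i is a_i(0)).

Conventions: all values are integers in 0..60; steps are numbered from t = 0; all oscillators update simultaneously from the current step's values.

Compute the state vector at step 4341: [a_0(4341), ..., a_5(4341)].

Answer: [39, 39, 39, 39, 39, 39]
Key observation: The state at step 4, [37, 37, 37, 37, 37, 37], reappears at step 6: the system is in a cycle of period 2 from step 4 on.  Therefore the state at step 4341 equals the state at step 4 + ((4341 - 4) mod 2) = 5, which is [39, 39, 39, 39, 39, 39].

Derivation:
t=0: [40, 59, 0, 4, 50, 44]
t=1: [14, 20, 10, 21, 23, 13]
t=2: [36, 27, 36, 27, 27, 36]
t=3: [40, 40, 40, 40, 40, 40]
t=4: [37, 37, 37, 37, 37, 37]
t=5: [39, 39, 39, 39, 39, 39]
t=6: [37, 37, 37, 37, 37, 37]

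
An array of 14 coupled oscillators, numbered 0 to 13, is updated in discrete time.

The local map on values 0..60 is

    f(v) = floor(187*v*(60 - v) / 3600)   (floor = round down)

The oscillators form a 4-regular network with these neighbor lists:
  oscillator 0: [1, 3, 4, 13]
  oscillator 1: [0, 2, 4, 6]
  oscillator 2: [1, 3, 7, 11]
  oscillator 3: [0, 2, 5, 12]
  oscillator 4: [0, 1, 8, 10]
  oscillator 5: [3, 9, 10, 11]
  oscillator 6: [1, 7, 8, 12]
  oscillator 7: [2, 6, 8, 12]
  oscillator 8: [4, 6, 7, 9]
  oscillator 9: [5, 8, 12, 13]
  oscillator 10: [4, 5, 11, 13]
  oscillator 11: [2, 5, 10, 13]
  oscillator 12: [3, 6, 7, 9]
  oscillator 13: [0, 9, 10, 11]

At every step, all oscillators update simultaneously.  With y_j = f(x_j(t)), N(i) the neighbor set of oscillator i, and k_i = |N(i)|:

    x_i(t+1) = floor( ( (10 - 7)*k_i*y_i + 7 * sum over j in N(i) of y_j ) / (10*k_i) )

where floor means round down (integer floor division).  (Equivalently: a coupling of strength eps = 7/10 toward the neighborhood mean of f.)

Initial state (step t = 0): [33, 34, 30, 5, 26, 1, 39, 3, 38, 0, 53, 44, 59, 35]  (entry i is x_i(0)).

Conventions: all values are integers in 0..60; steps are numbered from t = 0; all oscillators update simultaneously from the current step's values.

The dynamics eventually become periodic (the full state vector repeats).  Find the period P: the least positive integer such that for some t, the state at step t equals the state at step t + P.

Simulating step by step:
t=0: [33, 34, 30, 5, 26, 1, 39, 3, 38, 0, 53, 44, 59, 35]
t=1: [39, 44, 31, 21, 40, 12, 29, 25, 29, 16, 28, 30, 12, 31]
t=2: [41, 41, 43, 38, 42, 38, 41, 42, 43, 37, 42, 43, 38, 43]
t=3: [39, 39, 38, 41, 39, 41, 39, 39, 39, 41, 39, 38, 41, 39]
t=4: [41, 42, 42, 40, 42, 40, 41, 41, 41, 40, 41, 42, 40, 41]
t=5: [39, 39, 39, 40, 39, 40, 40, 40, 40, 40, 39, 39, 40, 40]
t=6: [41, 41, 41, 41, 41, 41, 41, 41, 41, 41, 41, 41, 41, 41]
t=7: [40, 40, 40, 40, 40, 40, 40, 40, 40, 40, 40, 40, 40, 40]
t=8: [41, 41, 41, 41, 41, 41, 41, 41, 41, 41, 41, 41, 41, 41]

Answer: 2
Key observation: The state at step 6, [41, 41, 41, 41, 41, 41, 41, 41, 41, 41, 41, 41, 41, 41], reappears at step 8 — and no state repeats earlier — so the cycle the system enters has period 2.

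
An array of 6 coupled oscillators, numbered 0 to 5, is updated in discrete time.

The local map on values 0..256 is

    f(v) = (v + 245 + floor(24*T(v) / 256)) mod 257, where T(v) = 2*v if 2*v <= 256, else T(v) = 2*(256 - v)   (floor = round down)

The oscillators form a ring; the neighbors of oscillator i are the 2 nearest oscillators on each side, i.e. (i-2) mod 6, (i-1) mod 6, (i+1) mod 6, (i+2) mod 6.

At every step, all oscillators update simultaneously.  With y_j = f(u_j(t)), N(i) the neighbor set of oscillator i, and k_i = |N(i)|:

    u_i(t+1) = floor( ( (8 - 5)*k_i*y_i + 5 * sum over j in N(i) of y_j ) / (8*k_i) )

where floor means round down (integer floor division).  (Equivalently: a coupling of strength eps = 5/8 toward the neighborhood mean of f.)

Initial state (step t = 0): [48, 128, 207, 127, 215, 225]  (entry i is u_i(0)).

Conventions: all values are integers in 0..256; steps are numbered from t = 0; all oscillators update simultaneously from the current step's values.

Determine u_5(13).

Answer: u_5(13) = 187

Derivation:
t=0: [48, 128, 207, 127, 215, 225]
t=1: [137, 147, 159, 172, 173, 165]
t=2: [159, 160, 163, 169, 168, 165]
t=3: [167, 167, 168, 170, 170, 169]
t=4: [171, 171, 172, 173, 173, 172]
t=5: [174, 174, 175, 175, 175, 175]
t=6: [177, 177, 177, 177, 177, 177]
t=7: [179, 179, 179, 179, 179, 179]
t=8: [181, 181, 181, 181, 181, 181]
t=9: [183, 183, 183, 183, 183, 183]
t=10: [184, 184, 184, 184, 184, 184]
t=11: [185, 185, 185, 185, 185, 185]
t=12: [186, 186, 186, 186, 186, 186]
t=13: [187, 187, 187, 187, 187, 187]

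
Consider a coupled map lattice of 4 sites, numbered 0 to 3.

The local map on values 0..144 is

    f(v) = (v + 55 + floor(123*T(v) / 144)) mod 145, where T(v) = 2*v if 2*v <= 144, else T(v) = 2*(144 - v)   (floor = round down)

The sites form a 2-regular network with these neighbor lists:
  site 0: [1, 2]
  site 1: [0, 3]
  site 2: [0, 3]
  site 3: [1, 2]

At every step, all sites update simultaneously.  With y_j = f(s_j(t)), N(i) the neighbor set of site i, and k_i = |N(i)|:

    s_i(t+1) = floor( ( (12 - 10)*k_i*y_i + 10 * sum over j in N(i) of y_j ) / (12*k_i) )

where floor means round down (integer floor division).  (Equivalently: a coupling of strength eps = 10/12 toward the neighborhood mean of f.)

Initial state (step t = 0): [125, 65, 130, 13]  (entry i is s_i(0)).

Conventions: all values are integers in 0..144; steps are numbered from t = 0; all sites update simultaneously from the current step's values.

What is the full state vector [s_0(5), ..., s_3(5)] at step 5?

Simulating step by step:
t=0: [125, 65, 130, 13]
t=1: [73, 79, 75, 77]
t=2: [101, 102, 102, 101]
t=3: [83, 83, 83, 83]
t=4: [97, 97, 97, 97]
t=5: [87, 87, 87, 87]

Answer: [87, 87, 87, 87]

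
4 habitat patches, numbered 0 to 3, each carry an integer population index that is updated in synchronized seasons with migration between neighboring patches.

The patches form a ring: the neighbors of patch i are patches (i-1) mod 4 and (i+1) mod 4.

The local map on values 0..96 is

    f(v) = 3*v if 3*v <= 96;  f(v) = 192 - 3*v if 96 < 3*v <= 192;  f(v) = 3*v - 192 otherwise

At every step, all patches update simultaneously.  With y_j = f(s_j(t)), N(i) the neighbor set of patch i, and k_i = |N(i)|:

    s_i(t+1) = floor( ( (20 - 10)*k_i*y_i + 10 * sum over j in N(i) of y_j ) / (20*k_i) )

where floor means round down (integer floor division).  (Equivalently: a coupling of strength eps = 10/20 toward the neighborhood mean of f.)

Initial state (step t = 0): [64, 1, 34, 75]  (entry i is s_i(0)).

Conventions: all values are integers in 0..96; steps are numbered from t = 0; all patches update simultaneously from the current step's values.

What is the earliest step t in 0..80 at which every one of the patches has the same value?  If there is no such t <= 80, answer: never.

Answer: never
Key observation: The state at step 11 reappears at step 17 — the system is in a cycle of period 6 from step 11 on.  No step 0..17 is synchronized, and the cycle repeats forever, so no step up to 80 (or ever) has all patches equal.

Derivation:
t=0: [64, 1, 34, 75]  (not all equal)
t=1: [9, 24, 54, 39]  (not all equal)
t=2: [50, 50, 51, 51]  (not all equal)
t=3: [41, 41, 39, 39]  (not all equal)
t=4: [70, 70, 73, 73]  (not all equal)
t=5: [20, 20, 24, 24]  (not all equal)
t=6: [63, 63, 69, 69]  (not all equal)
t=7: [6, 6, 12, 12]  (not all equal)
t=8: [22, 22, 31, 31]  (not all equal)
t=9: [72, 72, 86, 86]  (not all equal)
t=10: [34, 34, 55, 55]  (not all equal)
t=11: [74, 74, 42, 42]  (not all equal)
t=12: [39, 39, 57, 57]  (not all equal)
t=13: [61, 61, 34, 34]  (not all equal)
t=14: [29, 29, 69, 69]  (not all equal)
t=15: [69, 69, 33, 33]  (not all equal)
t=16: [34, 34, 73, 73]  (not all equal)
t=17: [74, 74, 42, 42]  (not all equal)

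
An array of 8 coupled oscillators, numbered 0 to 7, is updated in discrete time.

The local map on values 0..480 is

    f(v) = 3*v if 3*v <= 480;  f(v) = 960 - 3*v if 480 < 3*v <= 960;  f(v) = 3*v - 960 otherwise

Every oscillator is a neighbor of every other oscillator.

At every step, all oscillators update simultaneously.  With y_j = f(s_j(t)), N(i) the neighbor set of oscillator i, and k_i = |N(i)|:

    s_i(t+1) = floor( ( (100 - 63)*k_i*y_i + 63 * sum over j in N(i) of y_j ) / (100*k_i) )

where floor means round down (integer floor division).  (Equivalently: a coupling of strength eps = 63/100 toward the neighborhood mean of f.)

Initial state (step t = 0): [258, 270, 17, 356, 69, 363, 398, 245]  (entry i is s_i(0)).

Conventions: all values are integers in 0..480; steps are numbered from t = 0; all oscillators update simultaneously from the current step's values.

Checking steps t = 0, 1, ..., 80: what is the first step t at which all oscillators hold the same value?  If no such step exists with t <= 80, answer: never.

Answer: never
Key observation: The state at step 19 reappears at step 31 — the system is in a cycle of period 12 from step 19 on.  No step 0..31 is synchronized, and the cycle repeats forever, so no step up to 80 (or ever) has all oscillators equal.

Derivation:
t=0: [258, 270, 17, 356, 69, 363, 398, 245]  (not all equal)
t=1: [168, 158, 130, 146, 174, 152, 181, 179]  (not all equal)
t=2: [441, 447, 423, 436, 436, 441, 431, 432]  (not all equal)
t=3: [351, 356, 336, 347, 347, 351, 343, 344]  (not all equal)
t=4: [84, 88, 71, 80, 80, 84, 77, 78]  (not all equal)
t=5: [243, 247, 232, 240, 240, 243, 238, 238]  (not all equal)
t=6: [237, 233, 246, 239, 239, 237, 241, 241]  (not all equal)
t=7: [244, 247, 236, 242, 242, 244, 241, 241]  (not all equal)
t=8: [232, 229, 238, 233, 233, 232, 234, 234]  (not all equal)
t=9: [261, 264, 256, 260, 260, 261, 259, 259]  (not all equal)
t=10: [179, 176, 183, 180, 180, 179, 180, 180]  (not all equal)
t=11: [421, 424, 418, 420, 420, 421, 420, 420]  (not all equal)
t=12: [301, 304, 299, 301, 301, 301, 301, 301]  (not all equal)
t=13: [56, 54, 58, 56, 56, 56, 56, 56]  (not all equal)
t=14: [168, 166, 169, 168, 168, 168, 168, 168]  (not all equal)
t=15: [456, 457, 455, 456, 456, 456, 456, 456]  (not all equal)
t=16: [408, 408, 407, 408, 408, 408, 408, 408]  (not all equal)
t=17: [263, 263, 262, 263, 263, 263, 263, 263]  (not all equal)
t=18: [171, 171, 172, 171, 171, 171, 171, 171]  (not all equal)
t=19: [446, 446, 445, 446, 446, 446, 446, 446]  (not all equal)
t=20: [377, 377, 376, 377, 377, 377, 377, 377]  (not all equal)
t=21: [170, 170, 169, 170, 170, 170, 170, 170]  (not all equal)
t=22: [450, 450, 451, 450, 450, 450, 450, 450]  (not all equal)
t=23: [390, 390, 391, 390, 390, 390, 390, 390]  (not all equal)
t=24: [210, 210, 211, 210, 210, 210, 210, 210]  (not all equal)
t=25: [329, 329, 328, 329, 329, 329, 329, 329]  (not all equal)
t=26: [26, 26, 25, 26, 26, 26, 26, 26]  (not all equal)
t=27: [77, 77, 76, 77, 77, 77, 77, 77]  (not all equal)
t=28: [230, 230, 229, 230, 230, 230, 230, 230]  (not all equal)
t=29: [270, 270, 271, 270, 270, 270, 270, 270]  (not all equal)
t=30: [149, 149, 148, 149, 149, 149, 149, 149]  (not all equal)
t=31: [446, 446, 445, 446, 446, 446, 446, 446]  (not all equal)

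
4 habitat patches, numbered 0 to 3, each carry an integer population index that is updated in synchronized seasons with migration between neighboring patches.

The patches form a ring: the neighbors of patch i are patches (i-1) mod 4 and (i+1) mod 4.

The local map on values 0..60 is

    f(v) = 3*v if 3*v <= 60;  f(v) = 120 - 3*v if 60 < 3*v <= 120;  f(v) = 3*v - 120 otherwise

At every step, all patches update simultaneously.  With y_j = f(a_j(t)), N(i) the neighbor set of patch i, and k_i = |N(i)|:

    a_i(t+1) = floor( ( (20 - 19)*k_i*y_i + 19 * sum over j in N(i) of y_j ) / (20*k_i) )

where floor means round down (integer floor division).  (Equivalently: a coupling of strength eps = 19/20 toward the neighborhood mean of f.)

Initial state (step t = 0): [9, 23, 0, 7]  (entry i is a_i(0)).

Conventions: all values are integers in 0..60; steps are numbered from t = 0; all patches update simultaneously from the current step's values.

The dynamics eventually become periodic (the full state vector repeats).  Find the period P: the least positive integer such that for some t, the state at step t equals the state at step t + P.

Simulating step by step:
t=0: [9, 23, 0, 7]
t=1: [35, 15, 34, 13]
t=2: [40, 17, 40, 17]
t=3: [48, 2, 48, 2]
t=4: [6, 23, 6, 23]
t=5: [49, 19, 49, 19]
t=6: [55, 28, 55, 28]
t=7: [36, 44, 36, 44]
t=8: [12, 12, 12, 12]
t=9: [36, 36, 36, 36]
t=10: [12, 12, 12, 12]

Answer: 2
Key observation: The state at step 8, [12, 12, 12, 12], reappears at step 10 — and no state repeats earlier — so the cycle the system enters has period 2.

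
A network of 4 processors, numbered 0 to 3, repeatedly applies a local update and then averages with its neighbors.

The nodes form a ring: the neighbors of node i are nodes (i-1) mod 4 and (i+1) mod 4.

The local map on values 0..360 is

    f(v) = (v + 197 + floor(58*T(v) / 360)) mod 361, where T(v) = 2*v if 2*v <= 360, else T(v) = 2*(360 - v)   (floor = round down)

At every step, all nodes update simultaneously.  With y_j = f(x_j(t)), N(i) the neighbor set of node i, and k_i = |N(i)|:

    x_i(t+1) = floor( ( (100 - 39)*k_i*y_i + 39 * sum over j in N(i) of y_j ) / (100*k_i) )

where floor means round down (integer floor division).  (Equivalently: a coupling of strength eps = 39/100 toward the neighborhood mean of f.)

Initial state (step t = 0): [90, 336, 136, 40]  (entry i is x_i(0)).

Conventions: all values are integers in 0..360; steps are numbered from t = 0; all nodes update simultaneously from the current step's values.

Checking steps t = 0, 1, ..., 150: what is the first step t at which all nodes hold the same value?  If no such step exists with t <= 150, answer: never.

Simulating step by step:
t=0: [90, 336, 136, 40]  (not all equal)
t=1: [276, 173, 92, 216]  (not all equal)
t=2: [116, 128, 225, 148]  (not all equal)
t=3: [220, 91, 70, 107]  (not all equal)
t=4: [189, 269, 304, 282]  (not all equal)
t=5: [102, 128, 150, 133]  (not all equal)
t=6: [205, 74, 23, 77]  (not all equal)
t=7: [170, 241, 253, 243]  (not all equal)
t=8: [81, 105, 120, 106]  (not all equal)
t=9: [316, 332, 347, 334]  (not all equal)
t=10: [170, 176, 183, 177]  (not all equal)
t=11: [63, 68, 73, 69]  (not all equal)
t=12: [282, 286, 290, 287]  (not all equal)
t=13: [143, 145, 147, 145]  (not all equal)
t=14: [25, 27, 28, 27]  (not all equal)
t=15: [230, 232, 233, 232]  (not all equal)
t=16: [107, 108, 109, 108]  (not all equal)
t=17: [338, 339, 340, 339]  (not all equal)
t=18: [181, 181, 181, 181]  (all equal)

Answer: 18
Key observation: Synchronization is absorbing here: once all nodes are equal they stay equal, and step 18 is the first all-equal step.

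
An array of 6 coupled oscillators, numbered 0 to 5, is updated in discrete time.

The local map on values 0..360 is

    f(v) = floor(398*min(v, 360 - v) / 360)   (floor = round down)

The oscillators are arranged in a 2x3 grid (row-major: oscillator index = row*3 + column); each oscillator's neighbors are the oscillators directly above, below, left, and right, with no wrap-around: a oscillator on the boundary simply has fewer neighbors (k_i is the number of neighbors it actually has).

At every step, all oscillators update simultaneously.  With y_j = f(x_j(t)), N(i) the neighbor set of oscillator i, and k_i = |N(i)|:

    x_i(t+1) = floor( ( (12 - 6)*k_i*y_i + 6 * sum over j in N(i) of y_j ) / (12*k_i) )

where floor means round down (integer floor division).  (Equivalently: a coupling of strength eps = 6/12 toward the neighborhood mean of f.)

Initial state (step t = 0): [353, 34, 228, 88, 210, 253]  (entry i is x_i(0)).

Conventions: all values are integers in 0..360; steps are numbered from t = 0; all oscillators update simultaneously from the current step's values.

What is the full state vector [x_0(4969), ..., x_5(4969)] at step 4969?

Simulating step by step:
t=0: [353, 34, 228, 88, 210, 253]
t=1: [37, 71, 111, 91, 124, 136]
t=2: [64, 88, 118, 94, 123, 139]
t=3: [85, 104, 127, 102, 126, 142]
t=4: [103, 119, 137, 114, 133, 147]
t=5: [120, 134, 148, 128, 143, 155]
t=6: [138, 149, 161, 143, 155, 165]
t=7: [156, 165, 175, 159, 169, 178]
t=8: [175, 182, 191, 177, 185, 192]
t=9: [194, 193, 188, 194, 192, 187]
t=10: [183, 185, 188, 183, 185, 189]
t=11: [194, 192, 190, 194, 192, 190]
t=12: [183, 185, 186, 183, 185, 186]
t=13: [194, 193, 192, 194, 193, 192]
t=14: [183, 184, 184, 183, 184, 184]
t=15: [194, 194, 194, 194, 194, 194]
t=16: [183, 183, 183, 183, 183, 183]
t=17: [195, 195, 195, 195, 195, 195]
t=18: [182, 182, 182, 182, 182, 182]
t=19: [196, 196, 196, 196, 196, 196]
t=20: [181, 181, 181, 181, 181, 181]
t=21: [197, 197, 197, 197, 197, 197]
t=22: [180, 180, 180, 180, 180, 180]
t=23: [199, 199, 199, 199, 199, 199]
t=24: [177, 177, 177, 177, 177, 177]
t=25: [195, 195, 195, 195, 195, 195]

Answer: [195, 195, 195, 195, 195, 195]
Key observation: The state at step 17, [195, 195, 195, 195, 195, 195], reappears at step 25: the system is in a cycle of period 8 from step 17 on.  Therefore the state at step 4969 equals the state at step 17 + ((4969 - 17) mod 8) = 17, which is [195, 195, 195, 195, 195, 195].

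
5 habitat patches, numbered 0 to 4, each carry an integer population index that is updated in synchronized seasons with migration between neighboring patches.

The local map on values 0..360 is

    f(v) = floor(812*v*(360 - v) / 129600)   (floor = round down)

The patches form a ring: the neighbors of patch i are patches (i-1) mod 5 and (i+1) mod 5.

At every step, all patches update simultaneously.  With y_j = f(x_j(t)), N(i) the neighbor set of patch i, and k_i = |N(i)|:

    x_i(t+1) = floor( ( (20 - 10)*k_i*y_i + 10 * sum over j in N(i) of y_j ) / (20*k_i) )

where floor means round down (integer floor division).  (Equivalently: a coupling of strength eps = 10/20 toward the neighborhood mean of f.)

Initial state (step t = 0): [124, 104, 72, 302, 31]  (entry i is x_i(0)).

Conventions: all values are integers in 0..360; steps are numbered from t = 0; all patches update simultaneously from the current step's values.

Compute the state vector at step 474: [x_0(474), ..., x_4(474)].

Simulating step by step:
t=0: [124, 104, 72, 302, 31]
t=1: [148, 161, 133, 102, 104]
t=2: [189, 196, 185, 170, 173]
t=3: [201, 201, 201, 202, 202]
t=4: [199, 200, 199, 199, 199]
t=5: [200, 200, 200, 200, 200]
t=6: [200, 200, 200, 200, 200]

Answer: [200, 200, 200, 200, 200]
Key observation: The state at step 5, [200, 200, 200, 200, 200], reappears at step 6: the system is in a cycle of period 1 from step 5 on.  Therefore the state at step 474 equals the state at step 5 + ((474 - 5) mod 1) = 5, which is [200, 200, 200, 200, 200].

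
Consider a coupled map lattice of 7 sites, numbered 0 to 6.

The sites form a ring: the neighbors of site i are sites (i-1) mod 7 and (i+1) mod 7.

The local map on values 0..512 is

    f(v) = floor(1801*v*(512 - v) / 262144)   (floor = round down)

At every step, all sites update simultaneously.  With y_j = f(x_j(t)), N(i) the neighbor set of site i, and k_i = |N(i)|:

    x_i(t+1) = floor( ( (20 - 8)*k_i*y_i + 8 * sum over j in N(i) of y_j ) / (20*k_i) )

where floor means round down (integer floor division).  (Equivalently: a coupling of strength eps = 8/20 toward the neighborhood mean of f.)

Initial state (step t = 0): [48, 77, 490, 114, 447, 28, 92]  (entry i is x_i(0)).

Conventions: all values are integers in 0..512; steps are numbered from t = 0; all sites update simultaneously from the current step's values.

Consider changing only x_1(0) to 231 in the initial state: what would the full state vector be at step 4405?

Simulating step by step:
t=0: [48, 231, 490, 114, 447, 28, 92]
t=1: [233, 312, 195, 241, 200, 148, 208]
t=2: [440, 430, 429, 439, 420, 394, 423]
t=3: [230, 237, 238, 233, 266, 296, 262]
t=4: [446, 446, 447, 447, 446, 443, 446]
t=5: [202, 201, 199, 199, 203, 206, 203]
t=6: [429, 428, 427, 427, 430, 431, 430]
t=7: [244, 246, 248, 247, 242, 240, 241]
t=8: [448, 449, 449, 448, 448, 448, 448]
t=9: [195, 194, 194, 195, 196, 196, 196]
t=10: [424, 423, 423, 424, 424, 425, 424]
t=11: [256, 257, 257, 256, 255, 254, 255]
t=12: [450, 450, 450, 450, 450, 450, 450]
t=13: [191, 191, 191, 191, 191, 191, 191]
t=14: [421, 421, 421, 421, 421, 421, 421]
t=15: [263, 263, 263, 263, 263, 263, 263]
t=16: [449, 449, 449, 449, 449, 449, 449]
t=17: [194, 194, 194, 194, 194, 194, 194]
t=18: [423, 423, 423, 423, 423, 423, 423]
t=19: [258, 258, 258, 258, 258, 258, 258]
t=20: [450, 450, 450, 450, 450, 450, 450]

Answer: [191, 191, 191, 191, 191, 191, 191]
Key observation: The state at step 12, [450, 450, 450, 450, 450, 450, 450], reappears at step 20: the system is in a cycle of period 8 from step 12 on.  Therefore the state at step 4405 equals the state at step 12 + ((4405 - 12) mod 8) = 13, which is [191, 191, 191, 191, 191, 191, 191].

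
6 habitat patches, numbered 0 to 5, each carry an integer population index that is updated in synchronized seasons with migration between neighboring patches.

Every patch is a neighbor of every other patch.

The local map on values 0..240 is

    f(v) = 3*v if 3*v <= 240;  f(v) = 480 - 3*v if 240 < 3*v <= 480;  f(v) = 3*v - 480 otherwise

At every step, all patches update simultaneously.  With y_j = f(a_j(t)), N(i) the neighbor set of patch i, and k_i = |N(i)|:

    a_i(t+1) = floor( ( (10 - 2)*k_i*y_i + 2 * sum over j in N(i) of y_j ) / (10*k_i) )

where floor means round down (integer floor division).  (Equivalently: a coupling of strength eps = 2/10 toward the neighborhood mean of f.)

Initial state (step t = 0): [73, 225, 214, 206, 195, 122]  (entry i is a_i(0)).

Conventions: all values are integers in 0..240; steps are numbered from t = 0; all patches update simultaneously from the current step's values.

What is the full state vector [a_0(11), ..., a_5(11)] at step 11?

Simulating step by step:
t=0: [73, 225, 214, 206, 195, 122]
t=1: [203, 185, 160, 142, 117, 123]
t=2: [117, 76, 19, 60, 117, 104]
t=3: [133, 208, 78, 172, 133, 163]
t=4: [84, 132, 201, 50, 84, 30]
t=5: [209, 99, 129, 150, 209, 104]
t=6: [142, 169, 101, 53, 142, 158]
t=7: [60, 39, 153, 139, 60, 23]
t=8: [162, 114, 41, 73, 162, 77]
t=9: [33, 133, 122, 195, 33, 204]
t=10: [100, 86, 111, 105, 100, 125]
t=11: [176, 208, 151, 165, 176, 119]

Answer: [176, 208, 151, 165, 176, 119]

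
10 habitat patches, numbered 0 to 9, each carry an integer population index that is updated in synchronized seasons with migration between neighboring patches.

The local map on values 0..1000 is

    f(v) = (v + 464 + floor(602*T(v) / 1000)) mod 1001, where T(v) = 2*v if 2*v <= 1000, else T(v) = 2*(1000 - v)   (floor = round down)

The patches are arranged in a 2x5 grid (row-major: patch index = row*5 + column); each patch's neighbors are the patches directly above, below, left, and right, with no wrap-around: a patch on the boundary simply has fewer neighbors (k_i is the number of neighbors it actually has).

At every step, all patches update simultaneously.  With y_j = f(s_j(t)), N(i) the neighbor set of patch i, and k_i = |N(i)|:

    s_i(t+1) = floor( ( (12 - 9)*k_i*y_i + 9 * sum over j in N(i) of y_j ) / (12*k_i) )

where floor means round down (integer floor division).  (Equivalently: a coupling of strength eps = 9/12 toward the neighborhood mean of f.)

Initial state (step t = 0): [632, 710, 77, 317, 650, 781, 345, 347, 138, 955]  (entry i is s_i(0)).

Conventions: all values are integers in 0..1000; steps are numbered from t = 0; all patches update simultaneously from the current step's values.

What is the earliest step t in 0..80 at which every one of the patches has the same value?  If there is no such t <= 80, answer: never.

Simulating step by step:
t=0: [632, 710, 77, 317, 650, 781, 345, 347, 138, 955]  (not all equal)
t=1: [520, 479, 385, 524, 370, 412, 369, 462, 407, 606]  (not all equal)
t=2: [473, 416, 467, 377, 483, 406, 411, 357, 486, 375]  (not all equal)
t=3: [402, 436, 353, 461, 350, 416, 338, 410, 341, 470]  (not all equal)
t=4: [388, 305, 377, 292, 424, 303, 343, 257, 389, 292]  (not all equal)
t=5: [178, 241, 140, 279, 178, 233, 128, 215, 140, 295]  (not all equal)
t=6: [953, 842, 695, 619, 285, 845, 913, 806, 474, 638]  (not all equal)
t=7: [488, 493, 515, 415, 426, 480, 492, 503, 521, 358]  (not all equal)
t=8: [535, 548, 512, 474, 336, 536, 545, 558, 438, 423]  (not all equal)
t=9: [556, 557, 544, 425, 389, 556, 555, 524, 470, 335]  (not all equal)
t=10: [553, 553, 517, 443, 305, 553, 554, 541, 414, 357]  (not all equal)
t=11: [554, 555, 527, 377, 291, 553, 554, 511, 404, 253]  (not all equal)
t=12: [553, 554, 491, 327, 143, 553, 555, 506, 307, 176]  (not all equal)
t=13: [553, 551, 461, 411, 582, 553, 555, 450, 434, 557]  (not all equal)
t=14: [554, 535, 463, 453, 482, 553, 528, 476, 448, 500]  (not all equal)
t=15: [554, 538, 503, 479, 516, 555, 545, 501, 497, 506]  (not all equal)
t=16: [554, 557, 550, 550, 545, 553, 557, 560, 550, 560]  (not all equal)
t=17: [553, 553, 553, 554, 553, 553, 553, 553, 553, 553]  (not all equal)
t=18: [554, 554, 553, 553, 553, 554, 554, 554, 553, 554]  (not all equal)
t=19: [553, 553, 553, 554, 553, 553, 553, 553, 553, 553]  (not all equal)

Answer: never
Key observation: The state at step 17 reappears at step 19 — the system is in a cycle of period 2 from step 17 on.  No step 0..19 is synchronized, and the cycle repeats forever, so no step up to 80 (or ever) has all patches equal.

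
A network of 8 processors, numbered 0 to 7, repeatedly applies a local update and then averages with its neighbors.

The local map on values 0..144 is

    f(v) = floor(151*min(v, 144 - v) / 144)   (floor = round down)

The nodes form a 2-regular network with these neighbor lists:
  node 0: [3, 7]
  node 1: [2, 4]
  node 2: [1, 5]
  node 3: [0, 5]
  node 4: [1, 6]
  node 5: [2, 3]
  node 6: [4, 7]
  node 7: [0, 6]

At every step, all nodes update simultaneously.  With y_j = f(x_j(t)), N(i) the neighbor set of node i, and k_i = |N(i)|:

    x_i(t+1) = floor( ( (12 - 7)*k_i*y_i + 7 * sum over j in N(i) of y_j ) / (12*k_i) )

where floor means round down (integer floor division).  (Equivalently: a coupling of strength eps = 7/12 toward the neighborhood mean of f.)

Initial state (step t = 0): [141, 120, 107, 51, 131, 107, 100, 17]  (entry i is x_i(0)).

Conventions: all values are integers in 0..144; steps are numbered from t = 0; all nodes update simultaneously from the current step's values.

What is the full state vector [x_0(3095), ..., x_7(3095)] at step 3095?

Simulating step by step:
t=0: [141, 120, 107, 51, 131, 107, 100, 17]
t=1: [21, 25, 34, 34, 26, 42, 27, 21]
t=2: [25, 28, 35, 33, 27, 38, 25, 23]
t=3: [27, 30, 34, 33, 27, 36, 26, 25]
t=4: [29, 31, 34, 33, 28, 35, 27, 26]
t=5: [30, 32, 34, 33, 29, 35, 28, 28]
t=6: [31, 32, 34, 33, 30, 35, 29, 29]
t=7: [32, 33, 34, 34, 31, 35, 30, 30]
t=8: [33, 33, 35, 34, 32, 35, 31, 31]
t=9: [33, 34, 35, 35, 33, 35, 32, 32]
t=10: [34, 35, 35, 35, 34, 36, 33, 33]
t=11: [35, 35, 36, 36, 35, 36, 34, 34]
t=12: [36, 36, 36, 36, 35, 37, 35, 35]
t=13: [36, 36, 37, 37, 36, 37, 36, 36]
t=14: [37, 37, 37, 37, 37, 38, 37, 37]
t=15: [38, 38, 38, 38, 38, 38, 38, 38]
t=16: [39, 39, 39, 39, 39, 39, 39, 39]
t=17: [40, 40, 40, 40, 40, 40, 40, 40]
t=18: [41, 41, 41, 41, 41, 41, 41, 41]
t=19: [42, 42, 42, 42, 42, 42, 42, 42]
t=20: [44, 44, 44, 44, 44, 44, 44, 44]
t=21: [46, 46, 46, 46, 46, 46, 46, 46]
t=22: [48, 48, 48, 48, 48, 48, 48, 48]
t=23: [50, 50, 50, 50, 50, 50, 50, 50]
t=24: [52, 52, 52, 52, 52, 52, 52, 52]
t=25: [54, 54, 54, 54, 54, 54, 54, 54]
t=26: [56, 56, 56, 56, 56, 56, 56, 56]
t=27: [58, 58, 58, 58, 58, 58, 58, 58]
t=28: [60, 60, 60, 60, 60, 60, 60, 60]
t=29: [62, 62, 62, 62, 62, 62, 62, 62]
t=30: [65, 65, 65, 65, 65, 65, 65, 65]
t=31: [68, 68, 68, 68, 68, 68, 68, 68]
t=32: [71, 71, 71, 71, 71, 71, 71, 71]
t=33: [74, 74, 74, 74, 74, 74, 74, 74]
t=34: [73, 73, 73, 73, 73, 73, 73, 73]
t=35: [74, 74, 74, 74, 74, 74, 74, 74]

Answer: [74, 74, 74, 74, 74, 74, 74, 74]
Key observation: The state at step 33, [74, 74, 74, 74, 74, 74, 74, 74], reappears at step 35: the system is in a cycle of period 2 from step 33 on.  Therefore the state at step 3095 equals the state at step 33 + ((3095 - 33) mod 2) = 33, which is [74, 74, 74, 74, 74, 74, 74, 74].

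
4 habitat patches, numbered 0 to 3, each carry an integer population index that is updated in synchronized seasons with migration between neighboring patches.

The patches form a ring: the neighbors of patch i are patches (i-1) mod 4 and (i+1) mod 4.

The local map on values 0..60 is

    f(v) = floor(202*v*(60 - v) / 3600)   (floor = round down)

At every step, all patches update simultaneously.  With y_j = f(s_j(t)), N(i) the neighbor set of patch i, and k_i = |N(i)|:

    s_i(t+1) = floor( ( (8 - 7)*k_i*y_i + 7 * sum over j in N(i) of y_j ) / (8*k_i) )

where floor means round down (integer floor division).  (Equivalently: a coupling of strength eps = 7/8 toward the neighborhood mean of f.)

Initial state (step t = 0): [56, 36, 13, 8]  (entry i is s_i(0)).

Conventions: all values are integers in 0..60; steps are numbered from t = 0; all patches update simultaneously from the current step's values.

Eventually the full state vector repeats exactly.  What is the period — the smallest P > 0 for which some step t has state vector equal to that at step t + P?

Simulating step by step:
t=0: [56, 36, 13, 8]
t=1: [32, 26, 35, 23]
t=2: [48, 49, 48, 49]
t=3: [30, 31, 30, 31]
t=4: [50, 50, 50, 50]
t=5: [28, 28, 28, 28]
t=6: [50, 50, 50, 50]

Answer: 2
Key observation: The state at step 4, [50, 50, 50, 50], reappears at step 6 — and no state repeats earlier — so the cycle the system enters has period 2.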